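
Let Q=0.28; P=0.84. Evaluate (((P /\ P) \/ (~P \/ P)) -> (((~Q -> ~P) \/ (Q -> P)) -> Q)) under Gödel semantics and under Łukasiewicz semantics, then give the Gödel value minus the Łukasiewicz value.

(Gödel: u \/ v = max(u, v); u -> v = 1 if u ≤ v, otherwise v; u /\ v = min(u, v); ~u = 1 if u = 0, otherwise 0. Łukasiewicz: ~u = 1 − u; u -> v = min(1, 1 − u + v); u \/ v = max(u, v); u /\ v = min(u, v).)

Gödel evaluation:
  (P /\ P) = min(0.84, 0.84) = 0.84
  ~P: Gödel ¬ of 0.84 = 0 (operand ≠ 0)
  (~P \/ P) = max(0, 0.84) = 0.84
  ((P /\ P) \/ (~P \/ P)) = max(0.84, 0.84) = 0.84
  ~Q: Gödel ¬ of 0.28 = 0 (operand ≠ 0)
  ~P: Gödel ¬ of 0.84 = 0 (operand ≠ 0)
  (~Q -> ~P): 0 ≤ 0, so result = 1
  (Q -> P): 0.28 ≤ 0.84, so result = 1
  ((~Q -> ~P) \/ (Q -> P)) = max(1, 1) = 1
  (((~Q -> ~P) \/ (Q -> P)) -> Q): 1 > 0.28, so result = 0.28
  (((P /\ P) \/ (~P \/ P)) -> (((~Q -> ~P) \/ (Q -> P)) -> Q)): 0.84 > 0.28, so result = 0.28
  Gödel value = 0.28
Łukasiewicz evaluation:
  (P /\ P) = min(0.84, 0.84) = 0.84
  ~P: Łukasiewicz ¬ gives 1 − 0.84 = 0.16
  (~P \/ P) = max(0.16, 0.84) = 0.84
  ((P /\ P) \/ (~P \/ P)) = max(0.84, 0.84) = 0.84
  ~Q: Łukasiewicz ¬ gives 1 − 0.28 = 0.72
  ~P: Łukasiewicz ¬ gives 1 − 0.84 = 0.16
  (~Q -> ~P): min(1, 1 − 0.72 + 0.16) = 0.44
  (Q -> P): min(1, 1 − 0.28 + 0.84) = 1
  ((~Q -> ~P) \/ (Q -> P)) = max(0.44, 1) = 1
  (((~Q -> ~P) \/ (Q -> P)) -> Q): min(1, 1 − 1 + 0.28) = 0.28
  (((P /\ P) \/ (~P \/ P)) -> (((~Q -> ~P) \/ (Q -> P)) -> Q)): min(1, 1 − 0.84 + 0.28) = 0.44
  Łukasiewicz value = 0.44
Difference: 0.28 − 0.44 = -0.16

-0.16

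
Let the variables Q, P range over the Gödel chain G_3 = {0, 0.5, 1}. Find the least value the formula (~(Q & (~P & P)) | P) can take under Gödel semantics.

1.00

Every assignment gives 1. For instance at Q = 0, P = 0:
  ~P: Gödel ¬ of 0 = 1 (operand is 0)
  (~P & P) = min(1, 0) = 0
  (Q & (~P & P)) = min(0, 0) = 0
  ~(Q & (~P & P)): Gödel ¬ of 0 = 1 (operand is 0)
  (~(Q & (~P & P)) | P) = max(1, 0) = 1
All 9 assignments give value 1 — the formula is a G_3-tautology.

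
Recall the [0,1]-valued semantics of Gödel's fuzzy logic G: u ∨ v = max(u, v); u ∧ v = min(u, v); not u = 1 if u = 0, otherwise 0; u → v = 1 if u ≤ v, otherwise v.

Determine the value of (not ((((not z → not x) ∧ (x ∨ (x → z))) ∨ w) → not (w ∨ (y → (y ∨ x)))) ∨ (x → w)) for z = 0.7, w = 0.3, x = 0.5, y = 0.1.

not z: Gödel ¬ of 0.7 = 0 (operand ≠ 0)
not x: Gödel ¬ of 0.5 = 0 (operand ≠ 0)
(not z → not x): 0 ≤ 0, so result = 1
(x → z): 0.5 ≤ 0.7, so result = 1
(x ∨ (x → z)) = max(0.5, 1) = 1
((not z → not x) ∧ (x ∨ (x → z))) = min(1, 1) = 1
(((not z → not x) ∧ (x ∨ (x → z))) ∨ w) = max(1, 0.3) = 1
(y ∨ x) = max(0.1, 0.5) = 0.5
(y → (y ∨ x)): 0.1 ≤ 0.5, so result = 1
(w ∨ (y → (y ∨ x))) = max(0.3, 1) = 1
not (w ∨ (y → (y ∨ x))): Gödel ¬ of 1 = 0 (operand ≠ 0)
((((not z → not x) ∧ (x ∨ (x → z))) ∨ w) → not (w ∨ (y → (y ∨ x)))): 1 > 0, so result = 0
not ((((not z → not x) ∧ (x ∨ (x → z))) ∨ w) → not (w ∨ (y → (y ∨ x)))): Gödel ¬ of 0 = 1 (operand is 0)
(x → w): 0.5 > 0.3, so result = 0.3
(not ((((not z → not x) ∧ (x ∨ (x → z))) ∨ w) → not (w ∨ (y → (y ∨ x)))) ∨ (x → w)) = max(1, 0.3) = 1

1.00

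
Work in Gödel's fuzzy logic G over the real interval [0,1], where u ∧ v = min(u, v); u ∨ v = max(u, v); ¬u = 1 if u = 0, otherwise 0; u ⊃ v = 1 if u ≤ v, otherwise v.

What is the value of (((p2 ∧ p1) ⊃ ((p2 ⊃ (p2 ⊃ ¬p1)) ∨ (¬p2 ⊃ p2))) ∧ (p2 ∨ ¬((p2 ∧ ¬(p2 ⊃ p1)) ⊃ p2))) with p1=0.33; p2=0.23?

(p2 ∧ p1) = min(0.23, 0.33) = 0.23
¬p1: Gödel ¬ of 0.33 = 0 (operand ≠ 0)
(p2 ⊃ ¬p1): 0.23 > 0, so result = 0
(p2 ⊃ (p2 ⊃ ¬p1)): 0.23 > 0, so result = 0
¬p2: Gödel ¬ of 0.23 = 0 (operand ≠ 0)
(¬p2 ⊃ p2): 0 ≤ 0.23, so result = 1
((p2 ⊃ (p2 ⊃ ¬p1)) ∨ (¬p2 ⊃ p2)) = max(0, 1) = 1
((p2 ∧ p1) ⊃ ((p2 ⊃ (p2 ⊃ ¬p1)) ∨ (¬p2 ⊃ p2))): 0.23 ≤ 1, so result = 1
(p2 ⊃ p1): 0.23 ≤ 0.33, so result = 1
¬(p2 ⊃ p1): Gödel ¬ of 1 = 0 (operand ≠ 0)
(p2 ∧ ¬(p2 ⊃ p1)) = min(0.23, 0) = 0
((p2 ∧ ¬(p2 ⊃ p1)) ⊃ p2): 0 ≤ 0.23, so result = 1
¬((p2 ∧ ¬(p2 ⊃ p1)) ⊃ p2): Gödel ¬ of 1 = 0 (operand ≠ 0)
(p2 ∨ ¬((p2 ∧ ¬(p2 ⊃ p1)) ⊃ p2)) = max(0.23, 0) = 0.23
(((p2 ∧ p1) ⊃ ((p2 ⊃ (p2 ⊃ ¬p1)) ∨ (¬p2 ⊃ p2))) ∧ (p2 ∨ ¬((p2 ∧ ¬(p2 ⊃ p1)) ⊃ p2))) = min(1, 0.23) = 0.23

0.23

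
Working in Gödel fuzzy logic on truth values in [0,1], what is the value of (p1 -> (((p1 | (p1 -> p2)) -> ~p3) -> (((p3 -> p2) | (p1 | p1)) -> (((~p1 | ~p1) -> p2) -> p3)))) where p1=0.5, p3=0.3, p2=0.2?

1.00

(p1 -> p2): 0.5 > 0.2, so result = 0.2
(p1 | (p1 -> p2)) = max(0.5, 0.2) = 0.5
~p3: Gödel ¬ of 0.3 = 0 (operand ≠ 0)
((p1 | (p1 -> p2)) -> ~p3): 0.5 > 0, so result = 0
(p3 -> p2): 0.3 > 0.2, so result = 0.2
(p1 | p1) = max(0.5, 0.5) = 0.5
((p3 -> p2) | (p1 | p1)) = max(0.2, 0.5) = 0.5
~p1: Gödel ¬ of 0.5 = 0 (operand ≠ 0)
~p1: Gödel ¬ of 0.5 = 0 (operand ≠ 0)
(~p1 | ~p1) = max(0, 0) = 0
((~p1 | ~p1) -> p2): 0 ≤ 0.2, so result = 1
(((~p1 | ~p1) -> p2) -> p3): 1 > 0.3, so result = 0.3
(((p3 -> p2) | (p1 | p1)) -> (((~p1 | ~p1) -> p2) -> p3)): 0.5 > 0.3, so result = 0.3
(((p1 | (p1 -> p2)) -> ~p3) -> (((p3 -> p2) | (p1 | p1)) -> (((~p1 | ~p1) -> p2) -> p3))): 0 ≤ 0.3, so result = 1
(p1 -> (((p1 | (p1 -> p2)) -> ~p3) -> (((p3 -> p2) | (p1 | p1)) -> (((~p1 | ~p1) -> p2) -> p3)))): 0.5 ≤ 1, so result = 1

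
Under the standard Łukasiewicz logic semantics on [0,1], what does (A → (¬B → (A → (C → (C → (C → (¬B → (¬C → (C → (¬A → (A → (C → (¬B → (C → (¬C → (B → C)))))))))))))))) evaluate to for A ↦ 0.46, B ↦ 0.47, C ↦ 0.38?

1.00

¬B: Łukasiewicz ¬ gives 1 − 0.47 = 0.53
¬B: Łukasiewicz ¬ gives 1 − 0.47 = 0.53
¬C: Łukasiewicz ¬ gives 1 − 0.38 = 0.62
¬A: Łukasiewicz ¬ gives 1 − 0.46 = 0.54
¬B: Łukasiewicz ¬ gives 1 − 0.47 = 0.53
¬C: Łukasiewicz ¬ gives 1 − 0.38 = 0.62
(B → C): min(1, 1 − 0.47 + 0.38) = 0.91
(¬C → (B → C)): min(1, 1 − 0.62 + 0.91) = 1
(C → (¬C → (B → C))): min(1, 1 − 0.38 + 1) = 1
(¬B → (C → (¬C → (B → C)))): min(1, 1 − 0.53 + 1) = 1
(C → (¬B → (C → (¬C → (B → C))))): min(1, 1 − 0.38 + 1) = 1
(A → (C → (¬B → (C → (¬C → (B → C)))))): min(1, 1 − 0.46 + 1) = 1
(¬A → (A → (C → (¬B → (C → (¬C → (B → C))))))): min(1, 1 − 0.54 + 1) = 1
(C → (¬A → (A → (C → (¬B → (C → (¬C → (B → C)))))))): min(1, 1 − 0.38 + 1) = 1
(¬C → (C → (¬A → (A → (C → (¬B → (C → (¬C → (B → C))))))))): min(1, 1 − 0.62 + 1) = 1
(¬B → (¬C → (C → (¬A → (A → (C → (¬B → (C → (¬C → (B → C)))))))))): min(1, 1 − 0.53 + 1) = 1
(C → (¬B → (¬C → (C → (¬A → (A → (C → (¬B → (C → (¬C → (B → C))))))))))): min(1, 1 − 0.38 + 1) = 1
(C → (C → (¬B → (¬C → (C → (¬A → (A → (C → (¬B → (C → (¬C → (B → C)))))))))))): min(1, 1 − 0.38 + 1) = 1
(C → (C → (C → (¬B → (¬C → (C → (¬A → (A → (C → (¬B → (C → (¬C → (B → C))))))))))))): min(1, 1 − 0.38 + 1) = 1
(A → (C → (C → (C → (¬B → (¬C → (C → (¬A → (A → (C → (¬B → (C → (¬C → (B → C)))))))))))))): min(1, 1 − 0.46 + 1) = 1
(¬B → (A → (C → (C → (C → (¬B → (¬C → (C → (¬A → (A → (C → (¬B → (C → (¬C → (B → C))))))))))))))): min(1, 1 − 0.53 + 1) = 1
(A → (¬B → (A → (C → (C → (C → (¬B → (¬C → (C → (¬A → (A → (C → (¬B → (C → (¬C → (B → C)))))))))))))))): min(1, 1 − 0.46 + 1) = 1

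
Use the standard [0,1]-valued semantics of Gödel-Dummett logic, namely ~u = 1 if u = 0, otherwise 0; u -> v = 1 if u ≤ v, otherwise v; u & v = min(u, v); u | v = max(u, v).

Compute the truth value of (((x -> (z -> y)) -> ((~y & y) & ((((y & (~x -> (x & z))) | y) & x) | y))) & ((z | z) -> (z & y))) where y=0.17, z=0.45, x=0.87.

0.00

(z -> y): 0.45 > 0.17, so result = 0.17
(x -> (z -> y)): 0.87 > 0.17, so result = 0.17
~y: Gödel ¬ of 0.17 = 0 (operand ≠ 0)
(~y & y) = min(0, 0.17) = 0
~x: Gödel ¬ of 0.87 = 0 (operand ≠ 0)
(x & z) = min(0.87, 0.45) = 0.45
(~x -> (x & z)): 0 ≤ 0.45, so result = 1
(y & (~x -> (x & z))) = min(0.17, 1) = 0.17
((y & (~x -> (x & z))) | y) = max(0.17, 0.17) = 0.17
(((y & (~x -> (x & z))) | y) & x) = min(0.17, 0.87) = 0.17
((((y & (~x -> (x & z))) | y) & x) | y) = max(0.17, 0.17) = 0.17
((~y & y) & ((((y & (~x -> (x & z))) | y) & x) | y)) = min(0, 0.17) = 0
((x -> (z -> y)) -> ((~y & y) & ((((y & (~x -> (x & z))) | y) & x) | y))): 0.17 > 0, so result = 0
(z | z) = max(0.45, 0.45) = 0.45
(z & y) = min(0.45, 0.17) = 0.17
((z | z) -> (z & y)): 0.45 > 0.17, so result = 0.17
(((x -> (z -> y)) -> ((~y & y) & ((((y & (~x -> (x & z))) | y) & x) | y))) & ((z | z) -> (z & y))) = min(0, 0.17) = 0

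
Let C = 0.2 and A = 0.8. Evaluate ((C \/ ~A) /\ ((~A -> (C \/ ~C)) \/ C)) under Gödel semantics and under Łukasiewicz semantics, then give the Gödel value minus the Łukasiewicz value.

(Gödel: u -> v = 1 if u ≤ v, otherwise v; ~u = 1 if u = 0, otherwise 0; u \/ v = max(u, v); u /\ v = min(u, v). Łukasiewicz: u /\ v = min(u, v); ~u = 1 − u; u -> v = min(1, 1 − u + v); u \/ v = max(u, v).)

Gödel evaluation:
  ~A: Gödel ¬ of 0.8 = 0 (operand ≠ 0)
  (C \/ ~A) = max(0.2, 0) = 0.2
  ~A: Gödel ¬ of 0.8 = 0 (operand ≠ 0)
  ~C: Gödel ¬ of 0.2 = 0 (operand ≠ 0)
  (C \/ ~C) = max(0.2, 0) = 0.2
  (~A -> (C \/ ~C)): 0 ≤ 0.2, so result = 1
  ((~A -> (C \/ ~C)) \/ C) = max(1, 0.2) = 1
  ((C \/ ~A) /\ ((~A -> (C \/ ~C)) \/ C)) = min(0.2, 1) = 0.2
  Gödel value = 0.2
Łukasiewicz evaluation:
  ~A: Łukasiewicz ¬ gives 1 − 0.8 = 0.2
  (C \/ ~A) = max(0.2, 0.2) = 0.2
  ~A: Łukasiewicz ¬ gives 1 − 0.8 = 0.2
  ~C: Łukasiewicz ¬ gives 1 − 0.2 = 0.8
  (C \/ ~C) = max(0.2, 0.8) = 0.8
  (~A -> (C \/ ~C)): min(1, 1 − 0.2 + 0.8) = 1
  ((~A -> (C \/ ~C)) \/ C) = max(1, 0.2) = 1
  ((C \/ ~A) /\ ((~A -> (C \/ ~C)) \/ C)) = min(0.2, 1) = 0.2
  Łukasiewicz value = 0.2
Difference: 0.2 − 0.2 = 0.00

0.00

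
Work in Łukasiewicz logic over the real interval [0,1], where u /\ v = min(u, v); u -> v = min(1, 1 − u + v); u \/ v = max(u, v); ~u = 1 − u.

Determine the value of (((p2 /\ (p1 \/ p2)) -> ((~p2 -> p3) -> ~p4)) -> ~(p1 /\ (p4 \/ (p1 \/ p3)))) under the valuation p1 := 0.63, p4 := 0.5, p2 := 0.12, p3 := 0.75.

0.37

(p1 \/ p2) = max(0.63, 0.12) = 0.63
(p2 /\ (p1 \/ p2)) = min(0.12, 0.63) = 0.12
~p2: Łukasiewicz ¬ gives 1 − 0.12 = 0.88
(~p2 -> p3): min(1, 1 − 0.88 + 0.75) = 0.87
~p4: Łukasiewicz ¬ gives 1 − 0.5 = 0.5
((~p2 -> p3) -> ~p4): min(1, 1 − 0.87 + 0.5) = 0.63
((p2 /\ (p1 \/ p2)) -> ((~p2 -> p3) -> ~p4)): min(1, 1 − 0.12 + 0.63) = 1
(p1 \/ p3) = max(0.63, 0.75) = 0.75
(p4 \/ (p1 \/ p3)) = max(0.5, 0.75) = 0.75
(p1 /\ (p4 \/ (p1 \/ p3))) = min(0.63, 0.75) = 0.63
~(p1 /\ (p4 \/ (p1 \/ p3))): Łukasiewicz ¬ gives 1 − 0.63 = 0.37
(((p2 /\ (p1 \/ p2)) -> ((~p2 -> p3) -> ~p4)) -> ~(p1 /\ (p4 \/ (p1 \/ p3)))): min(1, 1 − 1 + 0.37) = 0.37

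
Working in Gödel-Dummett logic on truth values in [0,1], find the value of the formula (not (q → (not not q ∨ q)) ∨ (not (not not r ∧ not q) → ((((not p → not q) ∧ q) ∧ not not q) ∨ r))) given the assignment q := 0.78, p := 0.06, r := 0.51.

0.78

not q: Gödel ¬ of 0.78 = 0 (operand ≠ 0)
not not q: Gödel ¬ of 0 = 1 (operand is 0)
(not not q ∨ q) = max(1, 0.78) = 1
(q → (not not q ∨ q)): 0.78 ≤ 1, so result = 1
not (q → (not not q ∨ q)): Gödel ¬ of 1 = 0 (operand ≠ 0)
not r: Gödel ¬ of 0.51 = 0 (operand ≠ 0)
not not r: Gödel ¬ of 0 = 1 (operand is 0)
not q: Gödel ¬ of 0.78 = 0 (operand ≠ 0)
(not not r ∧ not q) = min(1, 0) = 0
not (not not r ∧ not q): Gödel ¬ of 0 = 1 (operand is 0)
not p: Gödel ¬ of 0.06 = 0 (operand ≠ 0)
not q: Gödel ¬ of 0.78 = 0 (operand ≠ 0)
(not p → not q): 0 ≤ 0, so result = 1
((not p → not q) ∧ q) = min(1, 0.78) = 0.78
not q: Gödel ¬ of 0.78 = 0 (operand ≠ 0)
not not q: Gödel ¬ of 0 = 1 (operand is 0)
(((not p → not q) ∧ q) ∧ not not q) = min(0.78, 1) = 0.78
((((not p → not q) ∧ q) ∧ not not q) ∨ r) = max(0.78, 0.51) = 0.78
(not (not not r ∧ not q) → ((((not p → not q) ∧ q) ∧ not not q) ∨ r)): 1 > 0.78, so result = 0.78
(not (q → (not not q ∨ q)) ∨ (not (not not r ∧ not q) → ((((not p → not q) ∧ q) ∧ not not q) ∨ r))) = max(0, 0.78) = 0.78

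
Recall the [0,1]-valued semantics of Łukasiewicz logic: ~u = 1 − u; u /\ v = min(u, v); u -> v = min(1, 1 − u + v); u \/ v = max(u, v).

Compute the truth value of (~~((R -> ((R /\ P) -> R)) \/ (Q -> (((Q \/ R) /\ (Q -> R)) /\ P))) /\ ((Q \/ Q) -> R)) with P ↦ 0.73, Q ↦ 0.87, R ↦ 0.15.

0.28

(R /\ P) = min(0.15, 0.73) = 0.15
((R /\ P) -> R): min(1, 1 − 0.15 + 0.15) = 1
(R -> ((R /\ P) -> R)): min(1, 1 − 0.15 + 1) = 1
(Q \/ R) = max(0.87, 0.15) = 0.87
(Q -> R): min(1, 1 − 0.87 + 0.15) = 0.28
((Q \/ R) /\ (Q -> R)) = min(0.87, 0.28) = 0.28
(((Q \/ R) /\ (Q -> R)) /\ P) = min(0.28, 0.73) = 0.28
(Q -> (((Q \/ R) /\ (Q -> R)) /\ P)): min(1, 1 − 0.87 + 0.28) = 0.41
((R -> ((R /\ P) -> R)) \/ (Q -> (((Q \/ R) /\ (Q -> R)) /\ P))) = max(1, 0.41) = 1
~((R -> ((R /\ P) -> R)) \/ (Q -> (((Q \/ R) /\ (Q -> R)) /\ P))): Łukasiewicz ¬ gives 1 − 1 = 0
~~((R -> ((R /\ P) -> R)) \/ (Q -> (((Q \/ R) /\ (Q -> R)) /\ P))): Łukasiewicz ¬ gives 1 − 0 = 1
(Q \/ Q) = max(0.87, 0.87) = 0.87
((Q \/ Q) -> R): min(1, 1 − 0.87 + 0.15) = 0.28
(~~((R -> ((R /\ P) -> R)) \/ (Q -> (((Q \/ R) /\ (Q -> R)) /\ P))) /\ ((Q \/ Q) -> R)) = min(1, 0.28) = 0.28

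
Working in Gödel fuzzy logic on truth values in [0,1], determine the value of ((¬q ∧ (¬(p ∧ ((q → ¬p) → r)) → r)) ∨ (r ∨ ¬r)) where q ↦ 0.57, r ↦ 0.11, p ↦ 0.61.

¬q: Gödel ¬ of 0.57 = 0 (operand ≠ 0)
¬p: Gödel ¬ of 0.61 = 0 (operand ≠ 0)
(q → ¬p): 0.57 > 0, so result = 0
((q → ¬p) → r): 0 ≤ 0.11, so result = 1
(p ∧ ((q → ¬p) → r)) = min(0.61, 1) = 0.61
¬(p ∧ ((q → ¬p) → r)): Gödel ¬ of 0.61 = 0 (operand ≠ 0)
(¬(p ∧ ((q → ¬p) → r)) → r): 0 ≤ 0.11, so result = 1
(¬q ∧ (¬(p ∧ ((q → ¬p) → r)) → r)) = min(0, 1) = 0
¬r: Gödel ¬ of 0.11 = 0 (operand ≠ 0)
(r ∨ ¬r) = max(0.11, 0) = 0.11
((¬q ∧ (¬(p ∧ ((q → ¬p) → r)) → r)) ∨ (r ∨ ¬r)) = max(0, 0.11) = 0.11

0.11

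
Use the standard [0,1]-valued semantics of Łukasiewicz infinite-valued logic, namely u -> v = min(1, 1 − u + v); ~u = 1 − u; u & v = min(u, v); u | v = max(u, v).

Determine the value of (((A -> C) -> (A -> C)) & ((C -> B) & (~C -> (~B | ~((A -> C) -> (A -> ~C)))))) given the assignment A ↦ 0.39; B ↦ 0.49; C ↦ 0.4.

0.91

(A -> C): min(1, 1 − 0.39 + 0.4) = 1
(A -> C): min(1, 1 − 0.39 + 0.4) = 1
((A -> C) -> (A -> C)): min(1, 1 − 1 + 1) = 1
(C -> B): min(1, 1 − 0.4 + 0.49) = 1
~C: Łukasiewicz ¬ gives 1 − 0.4 = 0.6
~B: Łukasiewicz ¬ gives 1 − 0.49 = 0.51
(A -> C): min(1, 1 − 0.39 + 0.4) = 1
~C: Łukasiewicz ¬ gives 1 − 0.4 = 0.6
(A -> ~C): min(1, 1 − 0.39 + 0.6) = 1
((A -> C) -> (A -> ~C)): min(1, 1 − 1 + 1) = 1
~((A -> C) -> (A -> ~C)): Łukasiewicz ¬ gives 1 − 1 = 0
(~B | ~((A -> C) -> (A -> ~C))) = max(0.51, 0) = 0.51
(~C -> (~B | ~((A -> C) -> (A -> ~C)))): min(1, 1 − 0.6 + 0.51) = 0.91
((C -> B) & (~C -> (~B | ~((A -> C) -> (A -> ~C))))) = min(1, 0.91) = 0.91
(((A -> C) -> (A -> C)) & ((C -> B) & (~C -> (~B | ~((A -> C) -> (A -> ~C)))))) = min(1, 0.91) = 0.91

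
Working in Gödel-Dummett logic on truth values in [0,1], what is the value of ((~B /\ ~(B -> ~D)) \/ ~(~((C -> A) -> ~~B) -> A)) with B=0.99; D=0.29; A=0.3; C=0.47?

0.00

~B: Gödel ¬ of 0.99 = 0 (operand ≠ 0)
~D: Gödel ¬ of 0.29 = 0 (operand ≠ 0)
(B -> ~D): 0.99 > 0, so result = 0
~(B -> ~D): Gödel ¬ of 0 = 1 (operand is 0)
(~B /\ ~(B -> ~D)) = min(0, 1) = 0
(C -> A): 0.47 > 0.3, so result = 0.3
~B: Gödel ¬ of 0.99 = 0 (operand ≠ 0)
~~B: Gödel ¬ of 0 = 1 (operand is 0)
((C -> A) -> ~~B): 0.3 ≤ 1, so result = 1
~((C -> A) -> ~~B): Gödel ¬ of 1 = 0 (operand ≠ 0)
(~((C -> A) -> ~~B) -> A): 0 ≤ 0.3, so result = 1
~(~((C -> A) -> ~~B) -> A): Gödel ¬ of 1 = 0 (operand ≠ 0)
((~B /\ ~(B -> ~D)) \/ ~(~((C -> A) -> ~~B) -> A)) = max(0, 0) = 0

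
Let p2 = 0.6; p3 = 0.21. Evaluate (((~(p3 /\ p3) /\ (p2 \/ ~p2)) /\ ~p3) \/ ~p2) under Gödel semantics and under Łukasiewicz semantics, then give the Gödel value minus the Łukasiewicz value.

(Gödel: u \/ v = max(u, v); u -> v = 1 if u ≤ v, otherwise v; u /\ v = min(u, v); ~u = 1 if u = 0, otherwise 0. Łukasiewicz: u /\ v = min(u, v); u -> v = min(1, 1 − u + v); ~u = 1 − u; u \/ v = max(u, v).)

Gödel evaluation:
  (p3 /\ p3) = min(0.21, 0.21) = 0.21
  ~(p3 /\ p3): Gödel ¬ of 0.21 = 0 (operand ≠ 0)
  ~p2: Gödel ¬ of 0.6 = 0 (operand ≠ 0)
  (p2 \/ ~p2) = max(0.6, 0) = 0.6
  (~(p3 /\ p3) /\ (p2 \/ ~p2)) = min(0, 0.6) = 0
  ~p3: Gödel ¬ of 0.21 = 0 (operand ≠ 0)
  ((~(p3 /\ p3) /\ (p2 \/ ~p2)) /\ ~p3) = min(0, 0) = 0
  ~p2: Gödel ¬ of 0.6 = 0 (operand ≠ 0)
  (((~(p3 /\ p3) /\ (p2 \/ ~p2)) /\ ~p3) \/ ~p2) = max(0, 0) = 0
  Gödel value = 0
Łukasiewicz evaluation:
  (p3 /\ p3) = min(0.21, 0.21) = 0.21
  ~(p3 /\ p3): Łukasiewicz ¬ gives 1 − 0.21 = 0.79
  ~p2: Łukasiewicz ¬ gives 1 − 0.6 = 0.4
  (p2 \/ ~p2) = max(0.6, 0.4) = 0.6
  (~(p3 /\ p3) /\ (p2 \/ ~p2)) = min(0.79, 0.6) = 0.6
  ~p3: Łukasiewicz ¬ gives 1 − 0.21 = 0.79
  ((~(p3 /\ p3) /\ (p2 \/ ~p2)) /\ ~p3) = min(0.6, 0.79) = 0.6
  ~p2: Łukasiewicz ¬ gives 1 − 0.6 = 0.4
  (((~(p3 /\ p3) /\ (p2 \/ ~p2)) /\ ~p3) \/ ~p2) = max(0.6, 0.4) = 0.6
  Łukasiewicz value = 0.6
Difference: 0 − 0.6 = -0.60

-0.60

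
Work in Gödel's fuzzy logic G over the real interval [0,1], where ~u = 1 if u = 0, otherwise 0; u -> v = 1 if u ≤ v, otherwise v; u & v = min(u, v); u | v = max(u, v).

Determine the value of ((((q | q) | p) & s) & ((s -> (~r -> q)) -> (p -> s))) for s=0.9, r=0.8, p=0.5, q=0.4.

0.50

(q | q) = max(0.4, 0.4) = 0.4
((q | q) | p) = max(0.4, 0.5) = 0.5
(((q | q) | p) & s) = min(0.5, 0.9) = 0.5
~r: Gödel ¬ of 0.8 = 0 (operand ≠ 0)
(~r -> q): 0 ≤ 0.4, so result = 1
(s -> (~r -> q)): 0.9 ≤ 1, so result = 1
(p -> s): 0.5 ≤ 0.9, so result = 1
((s -> (~r -> q)) -> (p -> s)): 1 ≤ 1, so result = 1
((((q | q) | p) & s) & ((s -> (~r -> q)) -> (p -> s))) = min(0.5, 1) = 0.5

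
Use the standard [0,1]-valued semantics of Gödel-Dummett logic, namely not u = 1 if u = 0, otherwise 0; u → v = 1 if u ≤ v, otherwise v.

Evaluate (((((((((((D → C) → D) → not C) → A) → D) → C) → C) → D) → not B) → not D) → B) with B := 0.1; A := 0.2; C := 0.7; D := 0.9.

(D → C): 0.9 > 0.7, so result = 0.7
((D → C) → D): 0.7 ≤ 0.9, so result = 1
not C: Gödel ¬ of 0.7 = 0 (operand ≠ 0)
(((D → C) → D) → not C): 1 > 0, so result = 0
((((D → C) → D) → not C) → A): 0 ≤ 0.2, so result = 1
(((((D → C) → D) → not C) → A) → D): 1 > 0.9, so result = 0.9
((((((D → C) → D) → not C) → A) → D) → C): 0.9 > 0.7, so result = 0.7
(((((((D → C) → D) → not C) → A) → D) → C) → C): 0.7 ≤ 0.7, so result = 1
((((((((D → C) → D) → not C) → A) → D) → C) → C) → D): 1 > 0.9, so result = 0.9
not B: Gödel ¬ of 0.1 = 0 (operand ≠ 0)
(((((((((D → C) → D) → not C) → A) → D) → C) → C) → D) → not B): 0.9 > 0, so result = 0
not D: Gödel ¬ of 0.9 = 0 (operand ≠ 0)
((((((((((D → C) → D) → not C) → A) → D) → C) → C) → D) → not B) → not D): 0 ≤ 0, so result = 1
(((((((((((D → C) → D) → not C) → A) → D) → C) → C) → D) → not B) → not D) → B): 1 > 0.1, so result = 0.1

0.10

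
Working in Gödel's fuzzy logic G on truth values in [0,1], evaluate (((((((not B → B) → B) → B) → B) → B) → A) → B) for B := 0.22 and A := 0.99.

0.22

not B: Gödel ¬ of 0.22 = 0 (operand ≠ 0)
(not B → B): 0 ≤ 0.22, so result = 1
((not B → B) → B): 1 > 0.22, so result = 0.22
(((not B → B) → B) → B): 0.22 ≤ 0.22, so result = 1
((((not B → B) → B) → B) → B): 1 > 0.22, so result = 0.22
(((((not B → B) → B) → B) → B) → B): 0.22 ≤ 0.22, so result = 1
((((((not B → B) → B) → B) → B) → B) → A): 1 > 0.99, so result = 0.99
(((((((not B → B) → B) → B) → B) → B) → A) → B): 0.99 > 0.22, so result = 0.22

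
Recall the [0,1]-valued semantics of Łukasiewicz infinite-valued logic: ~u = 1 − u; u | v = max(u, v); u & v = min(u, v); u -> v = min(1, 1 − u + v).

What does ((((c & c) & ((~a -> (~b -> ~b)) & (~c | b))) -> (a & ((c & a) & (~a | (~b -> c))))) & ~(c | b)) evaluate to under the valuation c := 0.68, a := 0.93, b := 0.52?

0.32

(c & c) = min(0.68, 0.68) = 0.68
~a: Łukasiewicz ¬ gives 1 − 0.93 = 0.07
~b: Łukasiewicz ¬ gives 1 − 0.52 = 0.48
~b: Łukasiewicz ¬ gives 1 − 0.52 = 0.48
(~b -> ~b): min(1, 1 − 0.48 + 0.48) = 1
(~a -> (~b -> ~b)): min(1, 1 − 0.07 + 1) = 1
~c: Łukasiewicz ¬ gives 1 − 0.68 = 0.32
(~c | b) = max(0.32, 0.52) = 0.52
((~a -> (~b -> ~b)) & (~c | b)) = min(1, 0.52) = 0.52
((c & c) & ((~a -> (~b -> ~b)) & (~c | b))) = min(0.68, 0.52) = 0.52
(c & a) = min(0.68, 0.93) = 0.68
~a: Łukasiewicz ¬ gives 1 − 0.93 = 0.07
~b: Łukasiewicz ¬ gives 1 − 0.52 = 0.48
(~b -> c): min(1, 1 − 0.48 + 0.68) = 1
(~a | (~b -> c)) = max(0.07, 1) = 1
((c & a) & (~a | (~b -> c))) = min(0.68, 1) = 0.68
(a & ((c & a) & (~a | (~b -> c)))) = min(0.93, 0.68) = 0.68
(((c & c) & ((~a -> (~b -> ~b)) & (~c | b))) -> (a & ((c & a) & (~a | (~b -> c))))): min(1, 1 − 0.52 + 0.68) = 1
(c | b) = max(0.68, 0.52) = 0.68
~(c | b): Łukasiewicz ¬ gives 1 − 0.68 = 0.32
((((c & c) & ((~a -> (~b -> ~b)) & (~c | b))) -> (a & ((c & a) & (~a | (~b -> c))))) & ~(c | b)) = min(1, 0.32) = 0.32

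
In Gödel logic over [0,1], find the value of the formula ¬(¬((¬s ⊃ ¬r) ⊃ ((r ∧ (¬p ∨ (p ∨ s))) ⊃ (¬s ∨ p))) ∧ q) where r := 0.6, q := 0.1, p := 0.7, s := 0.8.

¬s: Gödel ¬ of 0.8 = 0 (operand ≠ 0)
¬r: Gödel ¬ of 0.6 = 0 (operand ≠ 0)
(¬s ⊃ ¬r): 0 ≤ 0, so result = 1
¬p: Gödel ¬ of 0.7 = 0 (operand ≠ 0)
(p ∨ s) = max(0.7, 0.8) = 0.8
(¬p ∨ (p ∨ s)) = max(0, 0.8) = 0.8
(r ∧ (¬p ∨ (p ∨ s))) = min(0.6, 0.8) = 0.6
¬s: Gödel ¬ of 0.8 = 0 (operand ≠ 0)
(¬s ∨ p) = max(0, 0.7) = 0.7
((r ∧ (¬p ∨ (p ∨ s))) ⊃ (¬s ∨ p)): 0.6 ≤ 0.7, so result = 1
((¬s ⊃ ¬r) ⊃ ((r ∧ (¬p ∨ (p ∨ s))) ⊃ (¬s ∨ p))): 1 ≤ 1, so result = 1
¬((¬s ⊃ ¬r) ⊃ ((r ∧ (¬p ∨ (p ∨ s))) ⊃ (¬s ∨ p))): Gödel ¬ of 1 = 0 (operand ≠ 0)
(¬((¬s ⊃ ¬r) ⊃ ((r ∧ (¬p ∨ (p ∨ s))) ⊃ (¬s ∨ p))) ∧ q) = min(0, 0.1) = 0
¬(¬((¬s ⊃ ¬r) ⊃ ((r ∧ (¬p ∨ (p ∨ s))) ⊃ (¬s ∨ p))) ∧ q): Gödel ¬ of 0 = 1 (operand is 0)

1.00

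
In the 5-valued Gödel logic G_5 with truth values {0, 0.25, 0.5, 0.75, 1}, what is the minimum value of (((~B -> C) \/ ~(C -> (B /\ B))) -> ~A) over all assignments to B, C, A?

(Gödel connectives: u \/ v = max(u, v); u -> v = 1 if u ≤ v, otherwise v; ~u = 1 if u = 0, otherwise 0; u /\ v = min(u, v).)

0.00

The minimum is attained at B = 0, C = 0.25, A = 0.25:
  ~B: Gödel ¬ of 0 = 1 (operand is 0)
  (~B -> C): 1 > 0.25, so result = 0.25
  (B /\ B) = min(0, 0) = 0
  (C -> (B /\ B)): 0.25 > 0, so result = 0
  ~(C -> (B /\ B)): Gödel ¬ of 0 = 1 (operand is 0)
  ((~B -> C) \/ ~(C -> (B /\ B))) = max(0.25, 1) = 1
  ~A: Gödel ¬ of 0.25 = 0 (operand ≠ 0)
  (((~B -> C) \/ ~(C -> (B /\ B))) -> ~A): 1 > 0, so result = 0
Checking all 125 assignments confirms none give a value below 0.00.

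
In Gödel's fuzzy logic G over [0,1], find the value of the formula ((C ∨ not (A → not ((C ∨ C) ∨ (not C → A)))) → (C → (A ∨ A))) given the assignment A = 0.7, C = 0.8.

(C ∨ C) = max(0.8, 0.8) = 0.8
not C: Gödel ¬ of 0.8 = 0 (operand ≠ 0)
(not C → A): 0 ≤ 0.7, so result = 1
((C ∨ C) ∨ (not C → A)) = max(0.8, 1) = 1
not ((C ∨ C) ∨ (not C → A)): Gödel ¬ of 1 = 0 (operand ≠ 0)
(A → not ((C ∨ C) ∨ (not C → A))): 0.7 > 0, so result = 0
not (A → not ((C ∨ C) ∨ (not C → A))): Gödel ¬ of 0 = 1 (operand is 0)
(C ∨ not (A → not ((C ∨ C) ∨ (not C → A)))) = max(0.8, 1) = 1
(A ∨ A) = max(0.7, 0.7) = 0.7
(C → (A ∨ A)): 0.8 > 0.7, so result = 0.7
((C ∨ not (A → not ((C ∨ C) ∨ (not C → A)))) → (C → (A ∨ A))): 1 > 0.7, so result = 0.7

0.70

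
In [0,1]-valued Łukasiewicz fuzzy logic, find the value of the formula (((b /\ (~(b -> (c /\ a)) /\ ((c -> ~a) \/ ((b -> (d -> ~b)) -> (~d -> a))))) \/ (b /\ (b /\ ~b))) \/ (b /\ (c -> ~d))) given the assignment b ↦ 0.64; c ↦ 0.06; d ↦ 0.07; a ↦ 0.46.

(c /\ a) = min(0.06, 0.46) = 0.06
(b -> (c /\ a)): min(1, 1 − 0.64 + 0.06) = 0.42
~(b -> (c /\ a)): Łukasiewicz ¬ gives 1 − 0.42 = 0.58
~a: Łukasiewicz ¬ gives 1 − 0.46 = 0.54
(c -> ~a): min(1, 1 − 0.06 + 0.54) = 1
~b: Łukasiewicz ¬ gives 1 − 0.64 = 0.36
(d -> ~b): min(1, 1 − 0.07 + 0.36) = 1
(b -> (d -> ~b)): min(1, 1 − 0.64 + 1) = 1
~d: Łukasiewicz ¬ gives 1 − 0.07 = 0.93
(~d -> a): min(1, 1 − 0.93 + 0.46) = 0.53
((b -> (d -> ~b)) -> (~d -> a)): min(1, 1 − 1 + 0.53) = 0.53
((c -> ~a) \/ ((b -> (d -> ~b)) -> (~d -> a))) = max(1, 0.53) = 1
(~(b -> (c /\ a)) /\ ((c -> ~a) \/ ((b -> (d -> ~b)) -> (~d -> a)))) = min(0.58, 1) = 0.58
(b /\ (~(b -> (c /\ a)) /\ ((c -> ~a) \/ ((b -> (d -> ~b)) -> (~d -> a))))) = min(0.64, 0.58) = 0.58
~b: Łukasiewicz ¬ gives 1 − 0.64 = 0.36
(b /\ ~b) = min(0.64, 0.36) = 0.36
(b /\ (b /\ ~b)) = min(0.64, 0.36) = 0.36
((b /\ (~(b -> (c /\ a)) /\ ((c -> ~a) \/ ((b -> (d -> ~b)) -> (~d -> a))))) \/ (b /\ (b /\ ~b))) = max(0.58, 0.36) = 0.58
~d: Łukasiewicz ¬ gives 1 − 0.07 = 0.93
(c -> ~d): min(1, 1 − 0.06 + 0.93) = 1
(b /\ (c -> ~d)) = min(0.64, 1) = 0.64
(((b /\ (~(b -> (c /\ a)) /\ ((c -> ~a) \/ ((b -> (d -> ~b)) -> (~d -> a))))) \/ (b /\ (b /\ ~b))) \/ (b /\ (c -> ~d))) = max(0.58, 0.64) = 0.64

0.64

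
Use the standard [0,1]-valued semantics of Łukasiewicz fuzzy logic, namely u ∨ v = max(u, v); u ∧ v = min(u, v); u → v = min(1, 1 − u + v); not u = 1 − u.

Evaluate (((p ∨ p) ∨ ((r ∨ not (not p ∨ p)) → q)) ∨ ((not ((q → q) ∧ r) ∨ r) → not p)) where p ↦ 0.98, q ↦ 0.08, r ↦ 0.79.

(p ∨ p) = max(0.98, 0.98) = 0.98
not p: Łukasiewicz ¬ gives 1 − 0.98 = 0.02
(not p ∨ p) = max(0.02, 0.98) = 0.98
not (not p ∨ p): Łukasiewicz ¬ gives 1 − 0.98 = 0.02
(r ∨ not (not p ∨ p)) = max(0.79, 0.02) = 0.79
((r ∨ not (not p ∨ p)) → q): min(1, 1 − 0.79 + 0.08) = 0.29
((p ∨ p) ∨ ((r ∨ not (not p ∨ p)) → q)) = max(0.98, 0.29) = 0.98
(q → q): min(1, 1 − 0.08 + 0.08) = 1
((q → q) ∧ r) = min(1, 0.79) = 0.79
not ((q → q) ∧ r): Łukasiewicz ¬ gives 1 − 0.79 = 0.21
(not ((q → q) ∧ r) ∨ r) = max(0.21, 0.79) = 0.79
not p: Łukasiewicz ¬ gives 1 − 0.98 = 0.02
((not ((q → q) ∧ r) ∨ r) → not p): min(1, 1 − 0.79 + 0.02) = 0.23
(((p ∨ p) ∨ ((r ∨ not (not p ∨ p)) → q)) ∨ ((not ((q → q) ∧ r) ∨ r) → not p)) = max(0.98, 0.23) = 0.98

0.98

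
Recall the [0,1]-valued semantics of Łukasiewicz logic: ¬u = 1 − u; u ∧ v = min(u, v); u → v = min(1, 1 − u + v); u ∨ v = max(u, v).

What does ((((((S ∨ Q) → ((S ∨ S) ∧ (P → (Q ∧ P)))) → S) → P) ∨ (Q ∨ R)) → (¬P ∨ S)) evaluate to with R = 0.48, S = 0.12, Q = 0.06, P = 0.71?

0.29

(S ∨ Q) = max(0.12, 0.06) = 0.12
(S ∨ S) = max(0.12, 0.12) = 0.12
(Q ∧ P) = min(0.06, 0.71) = 0.06
(P → (Q ∧ P)): min(1, 1 − 0.71 + 0.06) = 0.35
((S ∨ S) ∧ (P → (Q ∧ P))) = min(0.12, 0.35) = 0.12
((S ∨ Q) → ((S ∨ S) ∧ (P → (Q ∧ P)))): min(1, 1 − 0.12 + 0.12) = 1
(((S ∨ Q) → ((S ∨ S) ∧ (P → (Q ∧ P)))) → S): min(1, 1 − 1 + 0.12) = 0.12
((((S ∨ Q) → ((S ∨ S) ∧ (P → (Q ∧ P)))) → S) → P): min(1, 1 − 0.12 + 0.71) = 1
(Q ∨ R) = max(0.06, 0.48) = 0.48
(((((S ∨ Q) → ((S ∨ S) ∧ (P → (Q ∧ P)))) → S) → P) ∨ (Q ∨ R)) = max(1, 0.48) = 1
¬P: Łukasiewicz ¬ gives 1 − 0.71 = 0.29
(¬P ∨ S) = max(0.29, 0.12) = 0.29
((((((S ∨ Q) → ((S ∨ S) ∧ (P → (Q ∧ P)))) → S) → P) ∨ (Q ∨ R)) → (¬P ∨ S)): min(1, 1 − 1 + 0.29) = 0.29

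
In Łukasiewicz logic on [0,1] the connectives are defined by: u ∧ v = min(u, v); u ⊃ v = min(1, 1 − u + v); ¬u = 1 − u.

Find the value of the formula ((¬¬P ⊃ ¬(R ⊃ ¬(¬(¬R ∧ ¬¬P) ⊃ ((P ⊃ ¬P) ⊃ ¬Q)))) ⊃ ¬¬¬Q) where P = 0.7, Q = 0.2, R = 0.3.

1.00

¬P: Łukasiewicz ¬ gives 1 − 0.7 = 0.3
¬¬P: Łukasiewicz ¬ gives 1 − 0.3 = 0.7
¬R: Łukasiewicz ¬ gives 1 − 0.3 = 0.7
¬P: Łukasiewicz ¬ gives 1 − 0.7 = 0.3
¬¬P: Łukasiewicz ¬ gives 1 − 0.3 = 0.7
(¬R ∧ ¬¬P) = min(0.7, 0.7) = 0.7
¬(¬R ∧ ¬¬P): Łukasiewicz ¬ gives 1 − 0.7 = 0.3
¬P: Łukasiewicz ¬ gives 1 − 0.7 = 0.3
(P ⊃ ¬P): min(1, 1 − 0.7 + 0.3) = 0.6
¬Q: Łukasiewicz ¬ gives 1 − 0.2 = 0.8
((P ⊃ ¬P) ⊃ ¬Q): min(1, 1 − 0.6 + 0.8) = 1
(¬(¬R ∧ ¬¬P) ⊃ ((P ⊃ ¬P) ⊃ ¬Q)): min(1, 1 − 0.3 + 1) = 1
¬(¬(¬R ∧ ¬¬P) ⊃ ((P ⊃ ¬P) ⊃ ¬Q)): Łukasiewicz ¬ gives 1 − 1 = 0
(R ⊃ ¬(¬(¬R ∧ ¬¬P) ⊃ ((P ⊃ ¬P) ⊃ ¬Q))): min(1, 1 − 0.3 + 0) = 0.7
¬(R ⊃ ¬(¬(¬R ∧ ¬¬P) ⊃ ((P ⊃ ¬P) ⊃ ¬Q))): Łukasiewicz ¬ gives 1 − 0.7 = 0.3
(¬¬P ⊃ ¬(R ⊃ ¬(¬(¬R ∧ ¬¬P) ⊃ ((P ⊃ ¬P) ⊃ ¬Q)))): min(1, 1 − 0.7 + 0.3) = 0.6
¬Q: Łukasiewicz ¬ gives 1 − 0.2 = 0.8
¬¬Q: Łukasiewicz ¬ gives 1 − 0.8 = 0.2
¬¬¬Q: Łukasiewicz ¬ gives 1 − 0.2 = 0.8
((¬¬P ⊃ ¬(R ⊃ ¬(¬(¬R ∧ ¬¬P) ⊃ ((P ⊃ ¬P) ⊃ ¬Q)))) ⊃ ¬¬¬Q): min(1, 1 − 0.6 + 0.8) = 1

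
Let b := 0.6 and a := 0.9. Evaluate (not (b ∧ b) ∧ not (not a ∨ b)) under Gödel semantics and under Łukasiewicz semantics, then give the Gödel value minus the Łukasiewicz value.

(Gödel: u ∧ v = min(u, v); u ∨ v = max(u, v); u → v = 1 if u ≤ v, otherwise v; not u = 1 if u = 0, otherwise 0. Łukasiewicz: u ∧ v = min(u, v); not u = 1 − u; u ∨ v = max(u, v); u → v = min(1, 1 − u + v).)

-0.40

Gödel evaluation:
  (b ∧ b) = min(0.6, 0.6) = 0.6
  not (b ∧ b): Gödel ¬ of 0.6 = 0 (operand ≠ 0)
  not a: Gödel ¬ of 0.9 = 0 (operand ≠ 0)
  (not a ∨ b) = max(0, 0.6) = 0.6
  not (not a ∨ b): Gödel ¬ of 0.6 = 0 (operand ≠ 0)
  (not (b ∧ b) ∧ not (not a ∨ b)) = min(0, 0) = 0
  Gödel value = 0
Łukasiewicz evaluation:
  (b ∧ b) = min(0.6, 0.6) = 0.6
  not (b ∧ b): Łukasiewicz ¬ gives 1 − 0.6 = 0.4
  not a: Łukasiewicz ¬ gives 1 − 0.9 = 0.1
  (not a ∨ b) = max(0.1, 0.6) = 0.6
  not (not a ∨ b): Łukasiewicz ¬ gives 1 − 0.6 = 0.4
  (not (b ∧ b) ∧ not (not a ∨ b)) = min(0.4, 0.4) = 0.4
  Łukasiewicz value = 0.4
Difference: 0 − 0.4 = -0.40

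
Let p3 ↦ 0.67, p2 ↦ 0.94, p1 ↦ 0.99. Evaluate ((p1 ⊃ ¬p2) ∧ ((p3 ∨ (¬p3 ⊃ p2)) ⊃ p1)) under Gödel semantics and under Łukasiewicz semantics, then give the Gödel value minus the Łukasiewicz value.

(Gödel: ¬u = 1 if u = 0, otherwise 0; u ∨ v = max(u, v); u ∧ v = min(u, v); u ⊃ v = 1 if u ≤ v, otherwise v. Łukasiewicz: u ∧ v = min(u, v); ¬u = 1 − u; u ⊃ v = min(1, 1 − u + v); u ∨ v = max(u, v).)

Gödel evaluation:
  ¬p2: Gödel ¬ of 0.94 = 0 (operand ≠ 0)
  (p1 ⊃ ¬p2): 0.99 > 0, so result = 0
  ¬p3: Gödel ¬ of 0.67 = 0 (operand ≠ 0)
  (¬p3 ⊃ p2): 0 ≤ 0.94, so result = 1
  (p3 ∨ (¬p3 ⊃ p2)) = max(0.67, 1) = 1
  ((p3 ∨ (¬p3 ⊃ p2)) ⊃ p1): 1 > 0.99, so result = 0.99
  ((p1 ⊃ ¬p2) ∧ ((p3 ∨ (¬p3 ⊃ p2)) ⊃ p1)) = min(0, 0.99) = 0
  Gödel value = 0
Łukasiewicz evaluation:
  ¬p2: Łukasiewicz ¬ gives 1 − 0.94 = 0.06
  (p1 ⊃ ¬p2): min(1, 1 − 0.99 + 0.06) = 0.07
  ¬p3: Łukasiewicz ¬ gives 1 − 0.67 = 0.33
  (¬p3 ⊃ p2): min(1, 1 − 0.33 + 0.94) = 1
  (p3 ∨ (¬p3 ⊃ p2)) = max(0.67, 1) = 1
  ((p3 ∨ (¬p3 ⊃ p2)) ⊃ p1): min(1, 1 − 1 + 0.99) = 0.99
  ((p1 ⊃ ¬p2) ∧ ((p3 ∨ (¬p3 ⊃ p2)) ⊃ p1)) = min(0.07, 0.99) = 0.07
  Łukasiewicz value = 0.07
Difference: 0 − 0.07 = -0.07

-0.07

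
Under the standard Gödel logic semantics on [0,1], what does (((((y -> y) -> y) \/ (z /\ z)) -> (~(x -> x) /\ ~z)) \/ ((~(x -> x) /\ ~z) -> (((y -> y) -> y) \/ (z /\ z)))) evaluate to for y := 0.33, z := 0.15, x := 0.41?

(y -> y): 0.33 ≤ 0.33, so result = 1
((y -> y) -> y): 1 > 0.33, so result = 0.33
(z /\ z) = min(0.15, 0.15) = 0.15
(((y -> y) -> y) \/ (z /\ z)) = max(0.33, 0.15) = 0.33
(x -> x): 0.41 ≤ 0.41, so result = 1
~(x -> x): Gödel ¬ of 1 = 0 (operand ≠ 0)
~z: Gödel ¬ of 0.15 = 0 (operand ≠ 0)
(~(x -> x) /\ ~z) = min(0, 0) = 0
((((y -> y) -> y) \/ (z /\ z)) -> (~(x -> x) /\ ~z)): 0.33 > 0, so result = 0
(x -> x): 0.41 ≤ 0.41, so result = 1
~(x -> x): Gödel ¬ of 1 = 0 (operand ≠ 0)
~z: Gödel ¬ of 0.15 = 0 (operand ≠ 0)
(~(x -> x) /\ ~z) = min(0, 0) = 0
(y -> y): 0.33 ≤ 0.33, so result = 1
((y -> y) -> y): 1 > 0.33, so result = 0.33
(z /\ z) = min(0.15, 0.15) = 0.15
(((y -> y) -> y) \/ (z /\ z)) = max(0.33, 0.15) = 0.33
((~(x -> x) /\ ~z) -> (((y -> y) -> y) \/ (z /\ z))): 0 ≤ 0.33, so result = 1
(((((y -> y) -> y) \/ (z /\ z)) -> (~(x -> x) /\ ~z)) \/ ((~(x -> x) /\ ~z) -> (((y -> y) -> y) \/ (z /\ z)))) = max(0, 1) = 1

1.00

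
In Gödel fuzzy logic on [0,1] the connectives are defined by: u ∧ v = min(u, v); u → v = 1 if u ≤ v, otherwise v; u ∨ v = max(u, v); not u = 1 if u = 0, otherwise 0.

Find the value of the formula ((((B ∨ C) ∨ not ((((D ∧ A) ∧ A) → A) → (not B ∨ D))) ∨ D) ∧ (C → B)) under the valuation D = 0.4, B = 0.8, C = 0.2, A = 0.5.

(B ∨ C) = max(0.8, 0.2) = 0.8
(D ∧ A) = min(0.4, 0.5) = 0.4
((D ∧ A) ∧ A) = min(0.4, 0.5) = 0.4
(((D ∧ A) ∧ A) → A): 0.4 ≤ 0.5, so result = 1
not B: Gödel ¬ of 0.8 = 0 (operand ≠ 0)
(not B ∨ D) = max(0, 0.4) = 0.4
((((D ∧ A) ∧ A) → A) → (not B ∨ D)): 1 > 0.4, so result = 0.4
not ((((D ∧ A) ∧ A) → A) → (not B ∨ D)): Gödel ¬ of 0.4 = 0 (operand ≠ 0)
((B ∨ C) ∨ not ((((D ∧ A) ∧ A) → A) → (not B ∨ D))) = max(0.8, 0) = 0.8
(((B ∨ C) ∨ not ((((D ∧ A) ∧ A) → A) → (not B ∨ D))) ∨ D) = max(0.8, 0.4) = 0.8
(C → B): 0.2 ≤ 0.8, so result = 1
((((B ∨ C) ∨ not ((((D ∧ A) ∧ A) → A) → (not B ∨ D))) ∨ D) ∧ (C → B)) = min(0.8, 1) = 0.8

0.80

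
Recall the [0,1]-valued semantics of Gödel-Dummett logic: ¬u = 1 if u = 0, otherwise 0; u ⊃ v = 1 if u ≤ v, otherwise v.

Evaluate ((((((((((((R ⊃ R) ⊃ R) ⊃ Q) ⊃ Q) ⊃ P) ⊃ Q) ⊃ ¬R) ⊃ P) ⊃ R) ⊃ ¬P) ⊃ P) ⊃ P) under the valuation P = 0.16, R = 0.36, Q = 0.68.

(R ⊃ R): 0.36 ≤ 0.36, so result = 1
((R ⊃ R) ⊃ R): 1 > 0.36, so result = 0.36
(((R ⊃ R) ⊃ R) ⊃ Q): 0.36 ≤ 0.68, so result = 1
((((R ⊃ R) ⊃ R) ⊃ Q) ⊃ Q): 1 > 0.68, so result = 0.68
(((((R ⊃ R) ⊃ R) ⊃ Q) ⊃ Q) ⊃ P): 0.68 > 0.16, so result = 0.16
((((((R ⊃ R) ⊃ R) ⊃ Q) ⊃ Q) ⊃ P) ⊃ Q): 0.16 ≤ 0.68, so result = 1
¬R: Gödel ¬ of 0.36 = 0 (operand ≠ 0)
(((((((R ⊃ R) ⊃ R) ⊃ Q) ⊃ Q) ⊃ P) ⊃ Q) ⊃ ¬R): 1 > 0, so result = 0
((((((((R ⊃ R) ⊃ R) ⊃ Q) ⊃ Q) ⊃ P) ⊃ Q) ⊃ ¬R) ⊃ P): 0 ≤ 0.16, so result = 1
(((((((((R ⊃ R) ⊃ R) ⊃ Q) ⊃ Q) ⊃ P) ⊃ Q) ⊃ ¬R) ⊃ P) ⊃ R): 1 > 0.36, so result = 0.36
¬P: Gödel ¬ of 0.16 = 0 (operand ≠ 0)
((((((((((R ⊃ R) ⊃ R) ⊃ Q) ⊃ Q) ⊃ P) ⊃ Q) ⊃ ¬R) ⊃ P) ⊃ R) ⊃ ¬P): 0.36 > 0, so result = 0
(((((((((((R ⊃ R) ⊃ R) ⊃ Q) ⊃ Q) ⊃ P) ⊃ Q) ⊃ ¬R) ⊃ P) ⊃ R) ⊃ ¬P) ⊃ P): 0 ≤ 0.16, so result = 1
((((((((((((R ⊃ R) ⊃ R) ⊃ Q) ⊃ Q) ⊃ P) ⊃ Q) ⊃ ¬R) ⊃ P) ⊃ R) ⊃ ¬P) ⊃ P) ⊃ P): 1 > 0.16, so result = 0.16

0.16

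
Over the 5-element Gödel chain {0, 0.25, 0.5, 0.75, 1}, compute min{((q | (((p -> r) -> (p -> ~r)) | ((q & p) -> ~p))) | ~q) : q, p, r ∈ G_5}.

0.25

The minimum is attained at q = 0.25, p = 0.25, r = 0.25:
  (p -> r): 0.25 ≤ 0.25, so result = 1
  ~r: Gödel ¬ of 0.25 = 0 (operand ≠ 0)
  (p -> ~r): 0.25 > 0, so result = 0
  ((p -> r) -> (p -> ~r)): 1 > 0, so result = 0
  (q & p) = min(0.25, 0.25) = 0.25
  ~p: Gödel ¬ of 0.25 = 0 (operand ≠ 0)
  ((q & p) -> ~p): 0.25 > 0, so result = 0
  (((p -> r) -> (p -> ~r)) | ((q & p) -> ~p)) = max(0, 0) = 0
  (q | (((p -> r) -> (p -> ~r)) | ((q & p) -> ~p))) = max(0.25, 0) = 0.25
  ~q: Gödel ¬ of 0.25 = 0 (operand ≠ 0)
  ((q | (((p -> r) -> (p -> ~r)) | ((q & p) -> ~p))) | ~q) = max(0.25, 0) = 0.25
Checking all 125 assignments confirms none give a value below 0.25.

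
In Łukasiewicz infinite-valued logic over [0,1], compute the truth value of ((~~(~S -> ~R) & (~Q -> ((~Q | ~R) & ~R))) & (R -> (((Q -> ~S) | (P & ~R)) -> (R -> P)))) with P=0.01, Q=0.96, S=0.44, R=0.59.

0.85

~S: Łukasiewicz ¬ gives 1 − 0.44 = 0.56
~R: Łukasiewicz ¬ gives 1 − 0.59 = 0.41
(~S -> ~R): min(1, 1 − 0.56 + 0.41) = 0.85
~(~S -> ~R): Łukasiewicz ¬ gives 1 − 0.85 = 0.15
~~(~S -> ~R): Łukasiewicz ¬ gives 1 − 0.15 = 0.85
~Q: Łukasiewicz ¬ gives 1 − 0.96 = 0.04
~Q: Łukasiewicz ¬ gives 1 − 0.96 = 0.04
~R: Łukasiewicz ¬ gives 1 − 0.59 = 0.41
(~Q | ~R) = max(0.04, 0.41) = 0.41
~R: Łukasiewicz ¬ gives 1 − 0.59 = 0.41
((~Q | ~R) & ~R) = min(0.41, 0.41) = 0.41
(~Q -> ((~Q | ~R) & ~R)): min(1, 1 − 0.04 + 0.41) = 1
(~~(~S -> ~R) & (~Q -> ((~Q | ~R) & ~R))) = min(0.85, 1) = 0.85
~S: Łukasiewicz ¬ gives 1 − 0.44 = 0.56
(Q -> ~S): min(1, 1 − 0.96 + 0.56) = 0.6
~R: Łukasiewicz ¬ gives 1 − 0.59 = 0.41
(P & ~R) = min(0.01, 0.41) = 0.01
((Q -> ~S) | (P & ~R)) = max(0.6, 0.01) = 0.6
(R -> P): min(1, 1 − 0.59 + 0.01) = 0.42
(((Q -> ~S) | (P & ~R)) -> (R -> P)): min(1, 1 − 0.6 + 0.42) = 0.82
(R -> (((Q -> ~S) | (P & ~R)) -> (R -> P))): min(1, 1 − 0.59 + 0.82) = 1
((~~(~S -> ~R) & (~Q -> ((~Q | ~R) & ~R))) & (R -> (((Q -> ~S) | (P & ~R)) -> (R -> P)))) = min(0.85, 1) = 0.85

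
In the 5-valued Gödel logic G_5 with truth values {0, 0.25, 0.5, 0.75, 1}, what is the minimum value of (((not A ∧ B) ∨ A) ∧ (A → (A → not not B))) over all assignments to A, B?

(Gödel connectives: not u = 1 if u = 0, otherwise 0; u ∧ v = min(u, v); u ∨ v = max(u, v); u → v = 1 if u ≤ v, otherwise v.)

0.00

The minimum is attained at A = 0, B = 0:
  not A: Gödel ¬ of 0 = 1 (operand is 0)
  (not A ∧ B) = min(1, 0) = 0
  ((not A ∧ B) ∨ A) = max(0, 0) = 0
  not B: Gödel ¬ of 0 = 1 (operand is 0)
  not not B: Gödel ¬ of 1 = 0 (operand ≠ 0)
  (A → not not B): 0 ≤ 0, so result = 1
  (A → (A → not not B)): 0 ≤ 1, so result = 1
  (((not A ∧ B) ∨ A) ∧ (A → (A → not not B))) = min(0, 1) = 0
Checking all 25 assignments confirms none give a value below 0.00.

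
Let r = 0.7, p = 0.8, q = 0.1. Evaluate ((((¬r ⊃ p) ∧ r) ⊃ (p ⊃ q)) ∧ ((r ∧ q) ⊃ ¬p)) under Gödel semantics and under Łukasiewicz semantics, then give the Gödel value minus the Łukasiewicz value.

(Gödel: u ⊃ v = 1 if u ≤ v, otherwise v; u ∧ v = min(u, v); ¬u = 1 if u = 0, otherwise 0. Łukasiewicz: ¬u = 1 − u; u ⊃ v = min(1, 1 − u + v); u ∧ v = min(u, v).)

Gödel evaluation:
  ¬r: Gödel ¬ of 0.7 = 0 (operand ≠ 0)
  (¬r ⊃ p): 0 ≤ 0.8, so result = 1
  ((¬r ⊃ p) ∧ r) = min(1, 0.7) = 0.7
  (p ⊃ q): 0.8 > 0.1, so result = 0.1
  (((¬r ⊃ p) ∧ r) ⊃ (p ⊃ q)): 0.7 > 0.1, so result = 0.1
  (r ∧ q) = min(0.7, 0.1) = 0.1
  ¬p: Gödel ¬ of 0.8 = 0 (operand ≠ 0)
  ((r ∧ q) ⊃ ¬p): 0.1 > 0, so result = 0
  ((((¬r ⊃ p) ∧ r) ⊃ (p ⊃ q)) ∧ ((r ∧ q) ⊃ ¬p)) = min(0.1, 0) = 0
  Gödel value = 0
Łukasiewicz evaluation:
  ¬r: Łukasiewicz ¬ gives 1 − 0.7 = 0.3
  (¬r ⊃ p): min(1, 1 − 0.3 + 0.8) = 1
  ((¬r ⊃ p) ∧ r) = min(1, 0.7) = 0.7
  (p ⊃ q): min(1, 1 − 0.8 + 0.1) = 0.3
  (((¬r ⊃ p) ∧ r) ⊃ (p ⊃ q)): min(1, 1 − 0.7 + 0.3) = 0.6
  (r ∧ q) = min(0.7, 0.1) = 0.1
  ¬p: Łukasiewicz ¬ gives 1 − 0.8 = 0.2
  ((r ∧ q) ⊃ ¬p): min(1, 1 − 0.1 + 0.2) = 1
  ((((¬r ⊃ p) ∧ r) ⊃ (p ⊃ q)) ∧ ((r ∧ q) ⊃ ¬p)) = min(0.6, 1) = 0.6
  Łukasiewicz value = 0.6
Difference: 0 − 0.6 = -0.60

-0.60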